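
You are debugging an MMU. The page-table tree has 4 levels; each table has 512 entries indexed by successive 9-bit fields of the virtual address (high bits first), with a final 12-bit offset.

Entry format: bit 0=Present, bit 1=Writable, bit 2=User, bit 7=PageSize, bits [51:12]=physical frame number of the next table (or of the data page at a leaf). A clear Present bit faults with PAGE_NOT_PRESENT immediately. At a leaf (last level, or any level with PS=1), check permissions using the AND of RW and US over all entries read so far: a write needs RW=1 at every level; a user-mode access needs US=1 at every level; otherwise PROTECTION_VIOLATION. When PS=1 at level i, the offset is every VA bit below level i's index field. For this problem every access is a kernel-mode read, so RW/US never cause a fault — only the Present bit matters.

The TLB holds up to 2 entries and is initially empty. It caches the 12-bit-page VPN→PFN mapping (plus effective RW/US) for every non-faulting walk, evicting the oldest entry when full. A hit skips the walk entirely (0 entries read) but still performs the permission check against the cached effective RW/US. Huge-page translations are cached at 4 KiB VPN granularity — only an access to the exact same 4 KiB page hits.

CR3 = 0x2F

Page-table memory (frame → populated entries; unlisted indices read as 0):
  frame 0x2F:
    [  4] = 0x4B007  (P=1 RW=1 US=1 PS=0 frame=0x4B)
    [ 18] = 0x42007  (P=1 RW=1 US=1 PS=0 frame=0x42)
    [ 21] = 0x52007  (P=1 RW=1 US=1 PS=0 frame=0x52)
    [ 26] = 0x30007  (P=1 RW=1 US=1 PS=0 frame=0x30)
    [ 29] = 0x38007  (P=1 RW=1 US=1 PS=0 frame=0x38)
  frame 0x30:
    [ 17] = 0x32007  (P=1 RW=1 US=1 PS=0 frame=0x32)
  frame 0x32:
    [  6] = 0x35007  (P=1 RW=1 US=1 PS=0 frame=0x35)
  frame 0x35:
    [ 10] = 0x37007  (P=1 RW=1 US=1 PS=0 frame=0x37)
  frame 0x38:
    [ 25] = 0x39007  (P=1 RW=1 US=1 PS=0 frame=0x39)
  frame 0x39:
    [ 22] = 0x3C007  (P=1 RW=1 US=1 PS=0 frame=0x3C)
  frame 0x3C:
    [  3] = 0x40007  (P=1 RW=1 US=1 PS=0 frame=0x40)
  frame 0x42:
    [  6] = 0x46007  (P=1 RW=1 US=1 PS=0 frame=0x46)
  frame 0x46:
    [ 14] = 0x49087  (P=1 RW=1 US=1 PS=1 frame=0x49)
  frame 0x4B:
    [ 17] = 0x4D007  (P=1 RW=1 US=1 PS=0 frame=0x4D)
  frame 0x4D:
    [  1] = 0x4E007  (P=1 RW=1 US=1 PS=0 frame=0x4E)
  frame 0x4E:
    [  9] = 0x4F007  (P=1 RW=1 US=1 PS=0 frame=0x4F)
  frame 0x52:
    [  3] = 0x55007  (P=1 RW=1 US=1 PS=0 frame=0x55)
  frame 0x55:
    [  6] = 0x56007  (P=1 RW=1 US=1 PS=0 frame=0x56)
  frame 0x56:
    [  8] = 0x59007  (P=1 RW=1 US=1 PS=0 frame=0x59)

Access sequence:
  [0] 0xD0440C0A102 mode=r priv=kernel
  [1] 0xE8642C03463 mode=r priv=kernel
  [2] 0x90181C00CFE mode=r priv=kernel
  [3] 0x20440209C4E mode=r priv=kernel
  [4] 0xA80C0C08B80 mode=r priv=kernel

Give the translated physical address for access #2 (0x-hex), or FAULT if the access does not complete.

Per-access translation:
#0 VA=0xD0440C0A102 (r,kernel):
  L0: frame=0x2F idx=26 entry=0x30007 [P=1 RW=1 US=1 PS=0]
  L1: frame=0x30 idx=17 entry=0x32007 [P=1 RW=1 US=1 PS=0]
  L2: frame=0x32 idx=6 entry=0x35007 [P=1 RW=1 US=1 PS=0]
  L3: frame=0x35 idx=10 entry=0x37007 [P=1 RW=1 US=1 PS=0]
  ✓ 0x37102  — 4 lookups
#1 VA=0xE8642C03463 (r,kernel):
  L0: frame=0x2F idx=29 entry=0x38007 [P=1 RW=1 US=1 PS=0]
  L1: frame=0x38 idx=25 entry=0x39007 [P=1 RW=1 US=1 PS=0]
  L2: frame=0x39 idx=22 entry=0x3C007 [P=1 RW=1 US=1 PS=0]
  L3: frame=0x3C idx=3 entry=0x40007 [P=1 RW=1 US=1 PS=0]
  ✓ 0x40463  — 4 lookups
#2 VA=0x90181C00CFE (r,kernel):
  L0: frame=0x2F idx=18 entry=0x42007 [P=1 RW=1 US=1 PS=0]
  L1: frame=0x42 idx=6 entry=0x46007 [P=1 RW=1 US=1 PS=0]
  L2: frame=0x46 idx=14 entry=0x49087 [P=1 RW=1 US=1 PS=1]
  ✓ 0x49CFE (huge @L2)  — 3 lookups
#3 VA=0x20440209C4E (r,kernel):
  L0: frame=0x2F idx=4 entry=0x4B007 [P=1 RW=1 US=1 PS=0]
  L1: frame=0x4B idx=17 entry=0x4D007 [P=1 RW=1 US=1 PS=0]
  L2: frame=0x4D idx=1 entry=0x4E007 [P=1 RW=1 US=1 PS=0]
  L3: frame=0x4E idx=9 entry=0x4F007 [P=1 RW=1 US=1 PS=0]
  ✓ 0x4FC4E  — 4 lookups
#4 VA=0xA80C0C08B80 (r,kernel):
  L0: frame=0x2F idx=21 entry=0x52007 [P=1 RW=1 US=1 PS=0]
  L1: frame=0x52 idx=3 entry=0x55007 [P=1 RW=1 US=1 PS=0]
  L2: frame=0x55 idx=6 entry=0x56007 [P=1 RW=1 US=1 PS=0]
  L3: frame=0x56 idx=8 entry=0x59007 [P=1 RW=1 US=1 PS=0]
  ✓ 0x59B80  — 4 lookups

Access #2 PA: 0x49CFE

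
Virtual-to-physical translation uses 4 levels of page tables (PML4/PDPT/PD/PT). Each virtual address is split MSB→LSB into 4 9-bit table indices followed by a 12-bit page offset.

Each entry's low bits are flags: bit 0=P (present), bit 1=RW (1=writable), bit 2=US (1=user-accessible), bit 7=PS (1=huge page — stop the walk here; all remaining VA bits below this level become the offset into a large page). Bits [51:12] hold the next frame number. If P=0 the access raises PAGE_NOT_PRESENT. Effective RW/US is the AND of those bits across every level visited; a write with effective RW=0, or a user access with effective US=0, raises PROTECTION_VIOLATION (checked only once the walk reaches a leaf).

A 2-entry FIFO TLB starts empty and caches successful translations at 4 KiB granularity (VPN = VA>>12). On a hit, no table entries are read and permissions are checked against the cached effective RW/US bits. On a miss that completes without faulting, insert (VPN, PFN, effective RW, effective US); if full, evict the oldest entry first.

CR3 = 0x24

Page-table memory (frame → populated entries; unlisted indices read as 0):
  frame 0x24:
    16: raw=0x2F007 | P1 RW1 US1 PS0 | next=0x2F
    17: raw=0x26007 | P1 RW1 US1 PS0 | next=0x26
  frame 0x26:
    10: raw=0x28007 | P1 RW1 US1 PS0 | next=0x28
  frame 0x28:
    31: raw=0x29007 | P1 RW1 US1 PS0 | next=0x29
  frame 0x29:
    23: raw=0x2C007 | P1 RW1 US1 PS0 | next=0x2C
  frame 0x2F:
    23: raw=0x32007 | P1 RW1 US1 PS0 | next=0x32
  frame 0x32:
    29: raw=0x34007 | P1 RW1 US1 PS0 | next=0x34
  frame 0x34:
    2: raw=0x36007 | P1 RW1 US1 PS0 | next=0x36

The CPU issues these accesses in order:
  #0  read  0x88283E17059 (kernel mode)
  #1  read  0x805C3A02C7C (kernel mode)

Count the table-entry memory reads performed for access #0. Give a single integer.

Trace:
#0 VA=0x88283E17059 (r,kernel):
  L0 @0x24[17] → 0x26007  P=1,RW=1,US=1,PS=0
  L1 @0x26[10] → 0x28007  P=1,RW=1,US=1,PS=0
  L2 @0x28[31] → 0x29007  P=1,RW=1,US=1,PS=0
  L3 @0x29[23] → 0x2C007  P=1,RW=1,US=1,PS=0
  → PA=0x2C059  (4 entries read)
#1 VA=0x805C3A02C7C (r,kernel):
  L0 @0x24[16] → 0x2F007  P=1,RW=1,US=1,PS=0
  L1 @0x2F[23] → 0x32007  P=1,RW=1,US=1,PS=0
  L2 @0x32[29] → 0x34007  P=1,RW=1,US=1,PS=0
  L3 @0x34[2] → 0x36007  P=1,RW=1,US=1,PS=0
  → PA=0x36C7C  (4 entries read)

Entries read for #0: 4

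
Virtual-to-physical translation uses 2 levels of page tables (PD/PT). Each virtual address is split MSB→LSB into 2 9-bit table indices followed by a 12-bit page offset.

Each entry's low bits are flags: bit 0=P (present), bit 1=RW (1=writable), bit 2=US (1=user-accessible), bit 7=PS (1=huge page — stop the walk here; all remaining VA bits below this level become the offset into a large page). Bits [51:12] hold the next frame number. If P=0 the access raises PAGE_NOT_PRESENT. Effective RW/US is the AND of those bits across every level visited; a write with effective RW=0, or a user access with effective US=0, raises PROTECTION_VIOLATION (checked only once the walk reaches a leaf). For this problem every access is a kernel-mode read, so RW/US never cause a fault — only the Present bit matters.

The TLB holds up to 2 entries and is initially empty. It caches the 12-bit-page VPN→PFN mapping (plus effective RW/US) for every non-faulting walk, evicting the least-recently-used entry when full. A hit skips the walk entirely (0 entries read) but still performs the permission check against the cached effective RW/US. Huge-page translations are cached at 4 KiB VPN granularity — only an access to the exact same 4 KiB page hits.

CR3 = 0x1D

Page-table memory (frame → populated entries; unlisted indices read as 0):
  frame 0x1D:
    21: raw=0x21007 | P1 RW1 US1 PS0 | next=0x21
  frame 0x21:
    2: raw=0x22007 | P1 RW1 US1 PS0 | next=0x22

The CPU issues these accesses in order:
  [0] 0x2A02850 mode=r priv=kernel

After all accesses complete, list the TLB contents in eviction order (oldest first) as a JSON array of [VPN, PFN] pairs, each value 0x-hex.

Walk each access:
#0 VA=0x2A02850 (r,kernel):
  L0 @0x1D[21] → 0x21007  P=1,RW=1,US=1,PS=0
  L1 @0x21[2] → 0x22007  P=1,RW=1,US=1,PS=0
  ✓ 0x22850  — 2 lookups

TLB: [["0x2A02", "0x22"]]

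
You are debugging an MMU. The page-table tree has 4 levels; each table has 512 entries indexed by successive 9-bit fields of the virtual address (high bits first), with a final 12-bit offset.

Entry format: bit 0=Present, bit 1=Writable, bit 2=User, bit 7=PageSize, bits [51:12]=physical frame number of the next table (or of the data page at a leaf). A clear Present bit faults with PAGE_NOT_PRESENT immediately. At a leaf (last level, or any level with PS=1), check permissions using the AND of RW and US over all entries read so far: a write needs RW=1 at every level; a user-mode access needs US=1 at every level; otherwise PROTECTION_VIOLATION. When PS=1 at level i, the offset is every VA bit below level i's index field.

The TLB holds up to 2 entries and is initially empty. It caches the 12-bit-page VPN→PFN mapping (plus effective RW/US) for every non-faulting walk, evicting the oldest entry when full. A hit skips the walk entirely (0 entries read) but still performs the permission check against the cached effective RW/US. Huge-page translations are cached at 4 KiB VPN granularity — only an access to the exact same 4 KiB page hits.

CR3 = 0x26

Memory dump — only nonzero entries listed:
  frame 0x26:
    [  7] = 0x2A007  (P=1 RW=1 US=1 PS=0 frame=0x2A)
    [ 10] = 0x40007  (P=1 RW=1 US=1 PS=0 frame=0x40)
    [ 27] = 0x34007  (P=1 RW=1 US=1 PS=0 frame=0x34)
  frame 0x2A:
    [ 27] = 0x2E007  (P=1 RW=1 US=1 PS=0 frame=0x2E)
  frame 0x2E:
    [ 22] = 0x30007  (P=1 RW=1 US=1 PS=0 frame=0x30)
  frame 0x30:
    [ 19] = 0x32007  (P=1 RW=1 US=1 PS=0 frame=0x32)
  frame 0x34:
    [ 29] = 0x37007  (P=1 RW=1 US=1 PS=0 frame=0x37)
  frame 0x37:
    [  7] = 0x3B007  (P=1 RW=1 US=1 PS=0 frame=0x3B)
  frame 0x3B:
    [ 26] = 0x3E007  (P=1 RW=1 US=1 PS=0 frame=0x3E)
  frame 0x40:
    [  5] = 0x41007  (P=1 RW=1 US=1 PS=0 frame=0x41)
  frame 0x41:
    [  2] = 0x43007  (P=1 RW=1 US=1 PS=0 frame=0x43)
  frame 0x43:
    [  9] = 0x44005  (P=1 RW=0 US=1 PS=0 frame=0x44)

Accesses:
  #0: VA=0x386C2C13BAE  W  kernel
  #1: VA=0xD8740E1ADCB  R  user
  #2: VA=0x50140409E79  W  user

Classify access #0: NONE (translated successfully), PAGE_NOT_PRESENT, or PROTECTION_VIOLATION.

Per-access translation:
#0 VA=0x386C2C13BAE (w,kernel):
  L0: frame=0x26 idx=7 entry=0x2A007 [P=1 RW=1 US=1 PS=0]
  L1: frame=0x2A idx=27 entry=0x2E007 [P=1 RW=1 US=1 PS=0]
  L2: frame=0x2E idx=22 entry=0x30007 [P=1 RW=1 US=1 PS=0]
  L3: frame=0x30 idx=19 entry=0x32007 [P=1 RW=1 US=1 PS=0]
  ⇒ phys 0x32BAE  [4 reads]
#1 VA=0xD8740E1ADCB (r,user):
  L0: frame=0x26 idx=27 entry=0x34007 [P=1 RW=1 US=1 PS=0]
  L1: frame=0x34 idx=29 entry=0x37007 [P=1 RW=1 US=1 PS=0]
  L2: frame=0x37 idx=7 entry=0x3B007 [P=1 RW=1 US=1 PS=0]
  L3: frame=0x3B idx=26 entry=0x3E007 [P=1 RW=1 US=1 PS=0]
  ⇒ phys 0x3EDCB  [4 reads]
#2 VA=0x50140409E79 (w,user):
  L0: frame=0x26 idx=10 entry=0x40007 [P=1 RW=1 US=1 PS=0]
  L1: frame=0x40 idx=5 entry=0x41007 [P=1 RW=1 US=1 PS=0]
  L2: frame=0x41 idx=2 entry=0x43007 [P=1 RW=1 US=1 PS=0]
  L3: frame=0x43 idx=9 entry=0x44005 [P=1 RW=0 US=1 PS=0]
  ⇒ fault: PROTECTION_VIOLATION  — 4 lookups

Access #0 fault: NONE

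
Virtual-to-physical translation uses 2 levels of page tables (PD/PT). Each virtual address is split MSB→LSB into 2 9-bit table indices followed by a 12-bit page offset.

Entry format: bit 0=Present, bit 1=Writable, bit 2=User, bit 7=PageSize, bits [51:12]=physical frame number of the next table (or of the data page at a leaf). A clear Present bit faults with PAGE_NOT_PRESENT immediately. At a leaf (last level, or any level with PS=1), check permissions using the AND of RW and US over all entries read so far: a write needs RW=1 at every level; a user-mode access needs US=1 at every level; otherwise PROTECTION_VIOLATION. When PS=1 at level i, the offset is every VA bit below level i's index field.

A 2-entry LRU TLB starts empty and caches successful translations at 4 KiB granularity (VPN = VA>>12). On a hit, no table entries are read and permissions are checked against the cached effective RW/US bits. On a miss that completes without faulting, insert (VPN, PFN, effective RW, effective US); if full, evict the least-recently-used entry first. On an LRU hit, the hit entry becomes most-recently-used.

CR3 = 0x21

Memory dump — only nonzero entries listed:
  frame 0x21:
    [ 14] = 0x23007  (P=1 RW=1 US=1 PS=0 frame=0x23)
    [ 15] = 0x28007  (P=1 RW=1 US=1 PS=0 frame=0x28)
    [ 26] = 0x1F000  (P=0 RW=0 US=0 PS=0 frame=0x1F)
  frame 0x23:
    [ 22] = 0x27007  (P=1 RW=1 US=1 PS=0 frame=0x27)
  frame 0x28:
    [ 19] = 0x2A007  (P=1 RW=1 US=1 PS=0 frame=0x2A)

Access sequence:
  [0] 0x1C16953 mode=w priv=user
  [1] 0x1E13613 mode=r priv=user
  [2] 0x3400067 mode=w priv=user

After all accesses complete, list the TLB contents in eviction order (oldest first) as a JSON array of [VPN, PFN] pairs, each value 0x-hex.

Trace:
#0 VA=0x1C16953 (w,user):
  [0] read 0x21 idx=14: raw=0x23007 flags P=1 W=1 U=1 S=0
  [1] read 0x23 idx=22: raw=0x27007 flags P=1 W=1 U=1 S=0
  → PA=0x27953  (2 entries read)
#1 VA=0x1E13613 (r,user):
  [0] read 0x21 idx=15: raw=0x28007 flags P=1 W=1 U=1 S=0
  [1] read 0x28 idx=19: raw=0x2A007 flags P=1 W=1 U=1 S=0
  → PA=0x2A613  (2 entries read)
#2 VA=0x3400067 (w,user):
  [0] read 0x21 idx=26: raw=0x1F000 flags P=0 W=0 U=0 S=0
  → PAGE_NOT_PRESENT  (1 entries read)

TLB: [["0x1C16", "0x27"], ["0x1E13", "0x2A"]]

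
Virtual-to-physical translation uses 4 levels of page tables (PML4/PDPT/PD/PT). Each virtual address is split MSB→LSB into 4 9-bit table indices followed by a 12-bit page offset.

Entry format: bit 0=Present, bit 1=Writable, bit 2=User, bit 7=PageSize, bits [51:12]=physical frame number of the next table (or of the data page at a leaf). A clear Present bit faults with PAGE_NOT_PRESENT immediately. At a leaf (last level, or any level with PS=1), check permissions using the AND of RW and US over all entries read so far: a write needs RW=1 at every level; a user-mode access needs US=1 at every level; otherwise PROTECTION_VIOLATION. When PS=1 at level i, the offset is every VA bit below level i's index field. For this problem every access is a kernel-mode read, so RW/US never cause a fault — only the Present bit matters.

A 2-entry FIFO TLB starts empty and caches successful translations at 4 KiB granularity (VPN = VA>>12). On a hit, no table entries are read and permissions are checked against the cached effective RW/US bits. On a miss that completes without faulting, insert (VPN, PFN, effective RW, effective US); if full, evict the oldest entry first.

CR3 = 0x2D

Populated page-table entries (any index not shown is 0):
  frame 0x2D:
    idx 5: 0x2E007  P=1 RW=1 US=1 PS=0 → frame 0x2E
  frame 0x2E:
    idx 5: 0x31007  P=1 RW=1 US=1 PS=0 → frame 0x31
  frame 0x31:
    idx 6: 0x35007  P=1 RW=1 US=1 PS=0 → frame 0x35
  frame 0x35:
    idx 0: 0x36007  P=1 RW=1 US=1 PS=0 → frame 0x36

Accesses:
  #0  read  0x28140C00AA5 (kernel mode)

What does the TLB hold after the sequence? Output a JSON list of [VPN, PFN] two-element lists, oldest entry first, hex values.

Walk each access:
#0 VA=0x28140C00AA5 (r,kernel):
  [0] read 0x2D idx=5: raw=0x2E007 flags P=1 W=1 U=1 S=0
  [1] read 0x2E idx=5: raw=0x31007 flags P=1 W=1 U=1 S=0
  [2] read 0x31 idx=6: raw=0x35007 flags P=1 W=1 U=1 S=0
  [3] read 0x35 idx=0: raw=0x36007 flags P=1 W=1 U=1 S=0
  → PA=0x36AA5  (4 entries read)

TLB: [["0x28140C00", "0x36"]]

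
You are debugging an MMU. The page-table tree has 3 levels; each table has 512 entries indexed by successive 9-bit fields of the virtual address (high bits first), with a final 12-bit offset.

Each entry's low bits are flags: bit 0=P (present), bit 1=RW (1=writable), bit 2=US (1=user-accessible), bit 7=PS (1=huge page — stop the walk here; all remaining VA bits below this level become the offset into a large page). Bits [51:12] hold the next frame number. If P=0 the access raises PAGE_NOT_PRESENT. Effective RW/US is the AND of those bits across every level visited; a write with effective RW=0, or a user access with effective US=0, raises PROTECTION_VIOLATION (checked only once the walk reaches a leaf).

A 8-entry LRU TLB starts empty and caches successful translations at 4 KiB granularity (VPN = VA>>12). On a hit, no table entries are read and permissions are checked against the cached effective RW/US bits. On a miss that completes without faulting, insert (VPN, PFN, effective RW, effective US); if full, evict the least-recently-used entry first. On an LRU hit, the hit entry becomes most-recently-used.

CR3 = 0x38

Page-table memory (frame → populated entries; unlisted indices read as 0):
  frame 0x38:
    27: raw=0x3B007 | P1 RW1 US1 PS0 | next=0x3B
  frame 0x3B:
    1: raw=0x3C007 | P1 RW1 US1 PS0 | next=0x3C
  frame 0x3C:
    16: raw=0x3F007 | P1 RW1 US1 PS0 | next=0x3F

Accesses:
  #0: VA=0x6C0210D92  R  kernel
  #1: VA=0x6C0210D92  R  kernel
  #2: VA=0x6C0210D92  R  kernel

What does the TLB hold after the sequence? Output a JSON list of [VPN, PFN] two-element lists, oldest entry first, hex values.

Trace:
#0 VA=0x6C0210D92 (r,kernel):
  lvl0: tbl 0x38, slot 27 ⇒ 0x3B007 (P1/RW1/US1/PS0)
  lvl1: tbl 0x3B, slot 1 ⇒ 0x3C007 (P1/RW1/US1/PS0)
  lvl2: tbl 0x3C, slot 16 ⇒ 0x3F007 (P1/RW1/US1/PS0)
  → PA=0x3FD92  (3 entries read)
#1 VA=0x6C0210D92 (r,kernel):
  TLB hit vpn=0x6C0210 → PA=0x3FD92
#2 VA=0x6C0210D92 (r,kernel):
  TLB hit vpn=0x6C0210 → PA=0x3FD92

TLB: [["0x6C0210", "0x3F"]]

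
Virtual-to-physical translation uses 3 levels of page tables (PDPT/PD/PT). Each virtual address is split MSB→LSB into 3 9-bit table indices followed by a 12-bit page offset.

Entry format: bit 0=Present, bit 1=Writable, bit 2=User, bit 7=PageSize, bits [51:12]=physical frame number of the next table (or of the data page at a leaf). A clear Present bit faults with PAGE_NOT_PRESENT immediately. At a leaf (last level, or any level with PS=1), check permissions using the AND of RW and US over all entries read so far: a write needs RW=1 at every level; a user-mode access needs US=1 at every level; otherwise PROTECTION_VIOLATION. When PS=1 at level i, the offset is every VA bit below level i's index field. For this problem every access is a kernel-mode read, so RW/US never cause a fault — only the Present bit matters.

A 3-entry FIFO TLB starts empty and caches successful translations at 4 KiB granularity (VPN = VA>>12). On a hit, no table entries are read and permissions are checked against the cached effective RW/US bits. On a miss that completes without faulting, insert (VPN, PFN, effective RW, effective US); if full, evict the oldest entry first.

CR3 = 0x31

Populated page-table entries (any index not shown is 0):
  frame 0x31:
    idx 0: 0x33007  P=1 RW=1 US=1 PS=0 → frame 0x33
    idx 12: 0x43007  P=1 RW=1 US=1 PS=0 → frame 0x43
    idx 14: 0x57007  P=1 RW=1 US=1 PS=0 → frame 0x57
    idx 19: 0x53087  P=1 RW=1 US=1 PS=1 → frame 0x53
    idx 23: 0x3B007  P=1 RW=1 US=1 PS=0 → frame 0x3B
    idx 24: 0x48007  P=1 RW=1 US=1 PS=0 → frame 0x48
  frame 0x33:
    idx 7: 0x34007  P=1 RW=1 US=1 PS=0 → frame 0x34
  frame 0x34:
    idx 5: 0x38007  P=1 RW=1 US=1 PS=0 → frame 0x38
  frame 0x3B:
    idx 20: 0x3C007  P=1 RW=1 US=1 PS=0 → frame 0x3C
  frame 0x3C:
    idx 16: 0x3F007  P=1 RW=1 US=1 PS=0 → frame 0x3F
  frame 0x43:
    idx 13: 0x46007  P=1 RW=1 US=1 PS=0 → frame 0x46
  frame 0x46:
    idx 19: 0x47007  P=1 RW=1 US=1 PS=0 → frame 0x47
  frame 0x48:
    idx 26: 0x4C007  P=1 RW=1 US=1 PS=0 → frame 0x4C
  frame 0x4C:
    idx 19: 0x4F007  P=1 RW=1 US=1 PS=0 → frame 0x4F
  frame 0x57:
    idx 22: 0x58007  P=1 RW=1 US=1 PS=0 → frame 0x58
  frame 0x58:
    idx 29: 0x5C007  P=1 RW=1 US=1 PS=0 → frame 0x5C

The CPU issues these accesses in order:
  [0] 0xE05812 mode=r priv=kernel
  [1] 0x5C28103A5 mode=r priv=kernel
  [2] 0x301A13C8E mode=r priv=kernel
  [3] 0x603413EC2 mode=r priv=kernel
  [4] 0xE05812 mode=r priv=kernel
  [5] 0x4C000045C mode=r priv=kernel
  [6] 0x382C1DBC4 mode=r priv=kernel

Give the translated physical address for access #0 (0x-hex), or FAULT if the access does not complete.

Walk each access:
#0 VA=0xE05812 (r,kernel):
  L0 @0x31[0] → 0x33007  P=1,RW=1,US=1,PS=0
  L1 @0x33[7] → 0x34007  P=1,RW=1,US=1,PS=0
  L2 @0x34[5] → 0x38007  P=1,RW=1,US=1,PS=0
  → PA=0x38812  (3 entries read)
#1 VA=0x5C28103A5 (r,kernel):
  L0 @0x31[23] → 0x3B007  P=1,RW=1,US=1,PS=0
  L1 @0x3B[20] → 0x3C007  P=1,RW=1,US=1,PS=0
  L2 @0x3C[16] → 0x3F007  P=1,RW=1,US=1,PS=0
  → PA=0x3F3A5  (3 entries read)
#2 VA=0x301A13C8E (r,kernel):
  L0 @0x31[12] → 0x43007  P=1,RW=1,US=1,PS=0
  L1 @0x43[13] → 0x46007  P=1,RW=1,US=1,PS=0
  L2 @0x46[19] → 0x47007  P=1,RW=1,US=1,PS=0
  → PA=0x47C8E  (3 entries read)
#3 VA=0x603413EC2 (r,kernel):
  L0 @0x31[24] → 0x48007  P=1,RW=1,US=1,PS=0
  L1 @0x48[26] → 0x4C007  P=1,RW=1,US=1,PS=0
  L2 @0x4C[19] → 0x4F007  P=1,RW=1,US=1,PS=0
  → PA=0x4FEC2  (3 entries read)
#4 VA=0xE05812 (r,kernel):
  L0 @0x31[0] → 0x33007  P=1,RW=1,US=1,PS=0
  L1 @0x33[7] → 0x34007  P=1,RW=1,US=1,PS=0
  L2 @0x34[5] → 0x38007  P=1,RW=1,US=1,PS=0
  → PA=0x38812  (3 entries read)
#5 VA=0x4C000045C (r,kernel):
  L0 @0x31[19] → 0x53087  P=1,RW=1,US=1,PS=1
  → PA=0x5345C (huge @L0)  (1 entries read)
#6 VA=0x382C1DBC4 (r,kernel):
  L0 @0x31[14] → 0x57007  P=1,RW=1,US=1,PS=0
  L1 @0x57[22] → 0x58007  P=1,RW=1,US=1,PS=0
  L2 @0x58[29] → 0x5C007  P=1,RW=1,US=1,PS=0
  → PA=0x5CBC4  (3 entries read)

Access #0 PA: 0x38812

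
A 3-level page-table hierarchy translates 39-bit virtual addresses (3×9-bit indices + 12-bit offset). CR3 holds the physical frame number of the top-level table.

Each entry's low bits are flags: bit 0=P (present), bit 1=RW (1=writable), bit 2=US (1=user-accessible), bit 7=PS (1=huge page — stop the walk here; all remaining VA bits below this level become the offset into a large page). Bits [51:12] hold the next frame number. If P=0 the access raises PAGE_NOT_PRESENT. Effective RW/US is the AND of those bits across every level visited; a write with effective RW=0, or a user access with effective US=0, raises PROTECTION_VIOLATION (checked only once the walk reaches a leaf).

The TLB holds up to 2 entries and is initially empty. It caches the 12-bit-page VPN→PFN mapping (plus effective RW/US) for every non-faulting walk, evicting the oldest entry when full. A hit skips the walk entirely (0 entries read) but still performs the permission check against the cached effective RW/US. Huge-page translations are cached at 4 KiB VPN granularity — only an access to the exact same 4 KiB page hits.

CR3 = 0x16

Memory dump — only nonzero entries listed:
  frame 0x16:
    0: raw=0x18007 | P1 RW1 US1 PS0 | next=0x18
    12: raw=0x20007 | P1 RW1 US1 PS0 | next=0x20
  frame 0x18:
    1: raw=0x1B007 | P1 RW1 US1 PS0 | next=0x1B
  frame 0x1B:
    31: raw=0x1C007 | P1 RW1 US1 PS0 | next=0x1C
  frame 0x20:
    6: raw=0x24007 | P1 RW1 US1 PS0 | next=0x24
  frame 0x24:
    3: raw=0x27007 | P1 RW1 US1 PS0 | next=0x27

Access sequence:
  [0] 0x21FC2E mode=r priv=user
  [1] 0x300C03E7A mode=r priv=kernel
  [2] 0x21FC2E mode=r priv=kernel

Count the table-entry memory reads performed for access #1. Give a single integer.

Trace:
#0 VA=0x21FC2E (r,user):
  L0: frame=0x16 idx=0 entry=0x18007 [P=1 RW=1 US=1 PS=0]
  L1: frame=0x18 idx=1 entry=0x1B007 [P=1 RW=1 US=1 PS=0]
  L2: frame=0x1B idx=31 entry=0x1C007 [P=1 RW=1 US=1 PS=0]
  → PA=0x1CC2E  (3 entries read)
#1 VA=0x300C03E7A (r,kernel):
  L0: frame=0x16 idx=12 entry=0x20007 [P=1 RW=1 US=1 PS=0]
  L1: frame=0x20 idx=6 entry=0x24007 [P=1 RW=1 US=1 PS=0]
  L2: frame=0x24 idx=3 entry=0x27007 [P=1 RW=1 US=1 PS=0]
  → PA=0x27E7A  (3 entries read)
#2 VA=0x21FC2E (r,kernel):
  TLB hit vpn=0x21F → PA=0x1CC2E

Entries read for #1: 3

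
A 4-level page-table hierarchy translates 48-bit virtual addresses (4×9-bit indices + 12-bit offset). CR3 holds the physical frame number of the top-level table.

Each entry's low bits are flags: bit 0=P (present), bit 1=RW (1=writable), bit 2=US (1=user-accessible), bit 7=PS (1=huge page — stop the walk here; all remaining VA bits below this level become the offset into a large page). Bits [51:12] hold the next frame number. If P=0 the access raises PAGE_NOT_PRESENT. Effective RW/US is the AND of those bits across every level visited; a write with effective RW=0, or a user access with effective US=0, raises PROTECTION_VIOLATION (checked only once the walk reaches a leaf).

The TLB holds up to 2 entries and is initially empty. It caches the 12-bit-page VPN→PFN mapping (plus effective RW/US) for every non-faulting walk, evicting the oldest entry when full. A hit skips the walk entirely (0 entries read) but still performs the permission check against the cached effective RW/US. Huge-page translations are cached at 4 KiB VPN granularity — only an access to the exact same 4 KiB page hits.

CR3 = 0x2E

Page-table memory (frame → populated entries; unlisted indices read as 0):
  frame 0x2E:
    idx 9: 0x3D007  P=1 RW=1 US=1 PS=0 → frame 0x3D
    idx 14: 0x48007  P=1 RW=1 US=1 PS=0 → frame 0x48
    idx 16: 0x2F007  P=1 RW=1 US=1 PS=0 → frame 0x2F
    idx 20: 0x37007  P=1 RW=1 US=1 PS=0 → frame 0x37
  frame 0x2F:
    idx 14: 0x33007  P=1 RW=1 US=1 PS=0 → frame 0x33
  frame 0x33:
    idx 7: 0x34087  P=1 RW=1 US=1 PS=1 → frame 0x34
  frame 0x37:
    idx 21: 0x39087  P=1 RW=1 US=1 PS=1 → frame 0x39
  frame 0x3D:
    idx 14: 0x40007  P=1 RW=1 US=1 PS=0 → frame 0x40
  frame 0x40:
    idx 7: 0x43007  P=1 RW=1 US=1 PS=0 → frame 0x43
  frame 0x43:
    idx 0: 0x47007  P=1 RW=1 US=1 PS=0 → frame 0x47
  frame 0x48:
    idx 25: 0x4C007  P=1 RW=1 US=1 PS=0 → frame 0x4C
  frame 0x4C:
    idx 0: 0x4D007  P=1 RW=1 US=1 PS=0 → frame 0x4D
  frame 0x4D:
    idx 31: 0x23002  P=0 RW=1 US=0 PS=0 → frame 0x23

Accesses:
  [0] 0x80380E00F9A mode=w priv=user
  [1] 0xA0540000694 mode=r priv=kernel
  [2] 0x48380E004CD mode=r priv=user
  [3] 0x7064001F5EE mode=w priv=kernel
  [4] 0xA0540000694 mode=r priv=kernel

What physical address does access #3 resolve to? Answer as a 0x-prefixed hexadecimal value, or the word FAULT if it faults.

Per-access translation:
#0 VA=0x80380E00F9A (w,user):
  L0 @0x2E[16] → 0x2F007  P=1,RW=1,US=1,PS=0
  L1 @0x2F[14] → 0x33007  P=1,RW=1,US=1,PS=0
  L2 @0x33[7] → 0x34087  P=1,RW=1,US=1,PS=1
  ✓ 0x34F9A (huge @L2)  — 3 lookups
#1 VA=0xA0540000694 (r,kernel):
  L0 @0x2E[20] → 0x37007  P=1,RW=1,US=1,PS=0
  L1 @0x37[21] → 0x39087  P=1,RW=1,US=1,PS=1
  ✓ 0x39694 (huge @L1)  — 2 lookups
#2 VA=0x48380E004CD (r,user):
  L0 @0x2E[9] → 0x3D007  P=1,RW=1,US=1,PS=0
  L1 @0x3D[14] → 0x40007  P=1,RW=1,US=1,PS=0
  L2 @0x40[7] → 0x43007  P=1,RW=1,US=1,PS=0
  L3 @0x43[0] → 0x47007  P=1,RW=1,US=1,PS=0
  ✓ 0x474CD  — 4 lookups
#3 VA=0x7064001F5EE (w,kernel):
  L0 @0x2E[14] → 0x48007  P=1,RW=1,US=1,PS=0
  L1 @0x48[25] → 0x4C007  P=1,RW=1,US=1,PS=0
  L2 @0x4C[0] → 0x4D007  P=1,RW=1,US=1,PS=0
  L3 @0x4D[31] → 0x23002  P=0,RW=1,US=0,PS=0
  ⇒ fault: PAGE_NOT_PRESENT  — 4 lookups
#4 VA=0xA0540000694 (r,kernel):
  TLB hit vpn=0xA0540000 → PA=0x39694

Access #3 PA: FAULT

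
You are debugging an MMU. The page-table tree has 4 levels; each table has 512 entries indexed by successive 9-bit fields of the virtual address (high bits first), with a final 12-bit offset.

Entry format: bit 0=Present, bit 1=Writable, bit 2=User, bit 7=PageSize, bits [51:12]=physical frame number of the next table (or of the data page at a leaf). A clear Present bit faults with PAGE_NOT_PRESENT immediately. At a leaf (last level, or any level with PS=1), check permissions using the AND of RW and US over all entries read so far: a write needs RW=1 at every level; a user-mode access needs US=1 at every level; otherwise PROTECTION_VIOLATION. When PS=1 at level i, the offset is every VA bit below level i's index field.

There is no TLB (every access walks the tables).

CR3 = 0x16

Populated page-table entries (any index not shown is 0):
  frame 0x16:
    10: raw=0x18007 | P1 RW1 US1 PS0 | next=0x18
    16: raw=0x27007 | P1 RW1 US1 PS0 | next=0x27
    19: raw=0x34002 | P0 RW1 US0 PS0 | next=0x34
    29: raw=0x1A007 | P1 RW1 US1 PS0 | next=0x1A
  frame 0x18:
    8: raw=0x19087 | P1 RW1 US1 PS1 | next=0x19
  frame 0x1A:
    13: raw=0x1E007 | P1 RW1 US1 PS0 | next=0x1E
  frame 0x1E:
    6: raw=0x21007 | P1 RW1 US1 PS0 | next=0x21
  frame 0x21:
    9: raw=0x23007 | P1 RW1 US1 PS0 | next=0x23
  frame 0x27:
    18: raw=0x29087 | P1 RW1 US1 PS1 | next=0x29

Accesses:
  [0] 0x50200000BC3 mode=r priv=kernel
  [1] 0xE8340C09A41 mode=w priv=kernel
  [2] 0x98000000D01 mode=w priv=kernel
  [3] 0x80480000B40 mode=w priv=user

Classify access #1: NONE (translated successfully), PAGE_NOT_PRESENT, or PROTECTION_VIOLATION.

Per-access translation:
#0 VA=0x50200000BC3 (r,kernel):
  L0 @0x16[10] → 0x18007  P=1,RW=1,US=1,PS=0
  L1 @0x18[8] → 0x19087  P=1,RW=1,US=1,PS=1
  ✓ 0x19BC3 (huge @L1)  — 2 lookups
#1 VA=0xE8340C09A41 (w,kernel):
  L0 @0x16[29] → 0x1A007  P=1,RW=1,US=1,PS=0
  L1 @0x1A[13] → 0x1E007  P=1,RW=1,US=1,PS=0
  L2 @0x1E[6] → 0x21007  P=1,RW=1,US=1,PS=0
  L3 @0x21[9] → 0x23007  P=1,RW=1,US=1,PS=0
  ✓ 0x23A41  — 4 lookups
#2 VA=0x98000000D01 (w,kernel):
  L0 @0x16[19] → 0x34002  P=0,RW=1,US=0,PS=0
  ✗ PAGE_NOT_PRESENT  [1 reads]
#3 VA=0x80480000B40 (w,user):
  L0 @0x16[16] → 0x27007  P=1,RW=1,US=1,PS=0
  L1 @0x27[18] → 0x29087  P=1,RW=1,US=1,PS=1
  ✓ 0x29B40 (huge @L1)  — 2 lookups

Access #1 fault: NONE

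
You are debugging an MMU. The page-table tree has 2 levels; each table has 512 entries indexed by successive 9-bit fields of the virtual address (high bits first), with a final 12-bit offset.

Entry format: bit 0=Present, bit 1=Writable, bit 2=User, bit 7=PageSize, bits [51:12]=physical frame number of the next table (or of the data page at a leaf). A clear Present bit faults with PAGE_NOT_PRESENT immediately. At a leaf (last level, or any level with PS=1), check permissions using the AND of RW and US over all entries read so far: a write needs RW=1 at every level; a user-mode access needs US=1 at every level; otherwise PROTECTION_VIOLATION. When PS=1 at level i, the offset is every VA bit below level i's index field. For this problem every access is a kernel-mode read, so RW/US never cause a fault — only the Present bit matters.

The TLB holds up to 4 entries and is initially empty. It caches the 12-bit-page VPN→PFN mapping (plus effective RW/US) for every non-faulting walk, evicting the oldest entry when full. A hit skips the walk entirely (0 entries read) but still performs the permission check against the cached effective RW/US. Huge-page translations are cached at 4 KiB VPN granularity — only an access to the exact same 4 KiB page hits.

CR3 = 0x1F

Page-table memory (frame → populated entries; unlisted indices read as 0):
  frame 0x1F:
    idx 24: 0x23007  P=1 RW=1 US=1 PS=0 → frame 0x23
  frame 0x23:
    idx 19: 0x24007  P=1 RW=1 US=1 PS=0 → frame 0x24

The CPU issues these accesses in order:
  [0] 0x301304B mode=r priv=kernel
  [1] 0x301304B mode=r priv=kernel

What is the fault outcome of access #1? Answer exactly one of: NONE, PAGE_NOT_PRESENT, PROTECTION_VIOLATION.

Trace:
#0 VA=0x301304B (r,kernel):
  [0] read 0x1F idx=24: raw=0x23007 flags P=1 W=1 U=1 S=0
  [1] read 0x23 idx=19: raw=0x24007 flags P=1 W=1 U=1 S=0
  ✓ 0x2404B  — 2 lookups
#1 VA=0x301304B (r,kernel):
  TLB hit vpn=0x3013 → PA=0x2404B

Access #1 fault: NONE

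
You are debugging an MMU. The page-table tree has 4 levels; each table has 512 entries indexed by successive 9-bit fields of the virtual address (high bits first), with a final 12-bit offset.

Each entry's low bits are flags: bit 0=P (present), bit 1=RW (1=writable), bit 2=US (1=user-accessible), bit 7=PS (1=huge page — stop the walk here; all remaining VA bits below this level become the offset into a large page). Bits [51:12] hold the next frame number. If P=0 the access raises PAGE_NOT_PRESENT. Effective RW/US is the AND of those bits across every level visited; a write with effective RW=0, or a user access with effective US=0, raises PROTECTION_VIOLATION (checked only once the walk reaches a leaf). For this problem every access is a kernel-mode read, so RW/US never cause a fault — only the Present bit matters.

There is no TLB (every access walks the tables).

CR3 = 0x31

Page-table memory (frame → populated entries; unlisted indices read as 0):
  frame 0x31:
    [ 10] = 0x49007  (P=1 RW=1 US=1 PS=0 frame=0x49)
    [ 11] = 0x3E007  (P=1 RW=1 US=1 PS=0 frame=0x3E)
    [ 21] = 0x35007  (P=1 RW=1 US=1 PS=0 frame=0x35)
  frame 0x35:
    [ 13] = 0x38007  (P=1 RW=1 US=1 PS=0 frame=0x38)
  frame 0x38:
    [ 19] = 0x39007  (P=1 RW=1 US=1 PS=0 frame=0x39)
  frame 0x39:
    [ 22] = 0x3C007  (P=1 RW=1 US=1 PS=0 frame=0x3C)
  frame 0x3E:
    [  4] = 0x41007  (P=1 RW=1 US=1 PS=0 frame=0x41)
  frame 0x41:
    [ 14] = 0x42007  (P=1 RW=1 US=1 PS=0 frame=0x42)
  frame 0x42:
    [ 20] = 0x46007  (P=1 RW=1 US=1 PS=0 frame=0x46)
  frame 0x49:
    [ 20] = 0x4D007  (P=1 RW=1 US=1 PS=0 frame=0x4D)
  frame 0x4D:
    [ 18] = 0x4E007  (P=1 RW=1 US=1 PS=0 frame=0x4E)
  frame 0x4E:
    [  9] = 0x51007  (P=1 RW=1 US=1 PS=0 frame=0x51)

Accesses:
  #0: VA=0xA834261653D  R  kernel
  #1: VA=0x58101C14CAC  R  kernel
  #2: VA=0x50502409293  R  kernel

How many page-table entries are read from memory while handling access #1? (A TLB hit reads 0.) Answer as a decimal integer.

Per-access translation:
#0 VA=0xA834261653D (r,kernel):
  lvl0: tbl 0x31, slot 21 ⇒ 0x35007 (P1/RW1/US1/PS0)
  lvl1: tbl 0x35, slot 13 ⇒ 0x38007 (P1/RW1/US1/PS0)
  lvl2: tbl 0x38, slot 19 ⇒ 0x39007 (P1/RW1/US1/PS0)
  lvl3: tbl 0x39, slot 22 ⇒ 0x3C007 (P1/RW1/US1/PS0)
  ✓ 0x3C53D  — 4 lookups
#1 VA=0x58101C14CAC (r,kernel):
  lvl0: tbl 0x31, slot 11 ⇒ 0x3E007 (P1/RW1/US1/PS0)
  lvl1: tbl 0x3E, slot 4 ⇒ 0x41007 (P1/RW1/US1/PS0)
  lvl2: tbl 0x41, slot 14 ⇒ 0x42007 (P1/RW1/US1/PS0)
  lvl3: tbl 0x42, slot 20 ⇒ 0x46007 (P1/RW1/US1/PS0)
  ✓ 0x46CAC  — 4 lookups
#2 VA=0x50502409293 (r,kernel):
  lvl0: tbl 0x31, slot 10 ⇒ 0x49007 (P1/RW1/US1/PS0)
  lvl1: tbl 0x49, slot 20 ⇒ 0x4D007 (P1/RW1/US1/PS0)
  lvl2: tbl 0x4D, slot 18 ⇒ 0x4E007 (P1/RW1/US1/PS0)
  lvl3: tbl 0x4E, slot 9 ⇒ 0x51007 (P1/RW1/US1/PS0)
  ✓ 0x51293  — 4 lookups

Entries read for #1: 4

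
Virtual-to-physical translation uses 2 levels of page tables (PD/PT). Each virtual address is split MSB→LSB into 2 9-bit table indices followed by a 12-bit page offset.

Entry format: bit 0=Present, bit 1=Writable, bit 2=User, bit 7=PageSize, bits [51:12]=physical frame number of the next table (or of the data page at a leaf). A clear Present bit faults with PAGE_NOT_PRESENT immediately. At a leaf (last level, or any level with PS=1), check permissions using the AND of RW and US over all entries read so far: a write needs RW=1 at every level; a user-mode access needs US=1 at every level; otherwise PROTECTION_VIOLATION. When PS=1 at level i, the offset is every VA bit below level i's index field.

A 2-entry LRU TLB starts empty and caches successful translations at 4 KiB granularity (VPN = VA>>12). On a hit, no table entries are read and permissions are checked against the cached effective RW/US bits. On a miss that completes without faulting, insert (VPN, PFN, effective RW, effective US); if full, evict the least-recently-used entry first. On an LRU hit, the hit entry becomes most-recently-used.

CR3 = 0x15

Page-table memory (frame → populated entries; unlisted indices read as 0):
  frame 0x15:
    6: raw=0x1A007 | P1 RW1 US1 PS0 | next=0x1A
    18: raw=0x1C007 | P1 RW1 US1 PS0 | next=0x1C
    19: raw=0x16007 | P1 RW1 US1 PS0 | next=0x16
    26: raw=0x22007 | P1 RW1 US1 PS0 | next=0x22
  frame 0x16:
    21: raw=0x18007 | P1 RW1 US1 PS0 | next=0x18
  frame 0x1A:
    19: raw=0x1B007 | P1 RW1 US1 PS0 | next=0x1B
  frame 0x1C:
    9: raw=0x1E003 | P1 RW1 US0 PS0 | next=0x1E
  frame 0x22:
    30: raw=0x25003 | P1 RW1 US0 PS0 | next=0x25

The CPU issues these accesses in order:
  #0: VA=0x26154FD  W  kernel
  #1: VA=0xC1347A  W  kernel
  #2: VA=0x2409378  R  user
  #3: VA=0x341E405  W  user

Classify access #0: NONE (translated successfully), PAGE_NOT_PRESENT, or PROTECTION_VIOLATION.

Walk each access:
#0 VA=0x26154FD (w,kernel):
  L0: frame=0x15 idx=19 entry=0x16007 [P=1 RW=1 US=1 PS=0]
  L1: frame=0x16 idx=21 entry=0x18007 [P=1 RW=1 US=1 PS=0]
  → PA=0x184FD  (2 entries read)
#1 VA=0xC1347A (w,kernel):
  L0: frame=0x15 idx=6 entry=0x1A007 [P=1 RW=1 US=1 PS=0]
  L1: frame=0x1A idx=19 entry=0x1B007 [P=1 RW=1 US=1 PS=0]
  → PA=0x1B47A  (2 entries read)
#2 VA=0x2409378 (r,user):
  L0: frame=0x15 idx=18 entry=0x1C007 [P=1 RW=1 US=1 PS=0]
  L1: frame=0x1C idx=9 entry=0x1E003 [P=1 RW=1 US=0 PS=0]
  ⇒ fault: PROTECTION_VIOLATION  — 2 lookups
#3 VA=0x341E405 (w,user):
  L0: frame=0x15 idx=26 entry=0x22007 [P=1 RW=1 US=1 PS=0]
  L1: frame=0x22 idx=30 entry=0x25003 [P=1 RW=1 US=0 PS=0]
  ⇒ fault: PROTECTION_VIOLATION  — 2 lookups

Access #0 fault: NONE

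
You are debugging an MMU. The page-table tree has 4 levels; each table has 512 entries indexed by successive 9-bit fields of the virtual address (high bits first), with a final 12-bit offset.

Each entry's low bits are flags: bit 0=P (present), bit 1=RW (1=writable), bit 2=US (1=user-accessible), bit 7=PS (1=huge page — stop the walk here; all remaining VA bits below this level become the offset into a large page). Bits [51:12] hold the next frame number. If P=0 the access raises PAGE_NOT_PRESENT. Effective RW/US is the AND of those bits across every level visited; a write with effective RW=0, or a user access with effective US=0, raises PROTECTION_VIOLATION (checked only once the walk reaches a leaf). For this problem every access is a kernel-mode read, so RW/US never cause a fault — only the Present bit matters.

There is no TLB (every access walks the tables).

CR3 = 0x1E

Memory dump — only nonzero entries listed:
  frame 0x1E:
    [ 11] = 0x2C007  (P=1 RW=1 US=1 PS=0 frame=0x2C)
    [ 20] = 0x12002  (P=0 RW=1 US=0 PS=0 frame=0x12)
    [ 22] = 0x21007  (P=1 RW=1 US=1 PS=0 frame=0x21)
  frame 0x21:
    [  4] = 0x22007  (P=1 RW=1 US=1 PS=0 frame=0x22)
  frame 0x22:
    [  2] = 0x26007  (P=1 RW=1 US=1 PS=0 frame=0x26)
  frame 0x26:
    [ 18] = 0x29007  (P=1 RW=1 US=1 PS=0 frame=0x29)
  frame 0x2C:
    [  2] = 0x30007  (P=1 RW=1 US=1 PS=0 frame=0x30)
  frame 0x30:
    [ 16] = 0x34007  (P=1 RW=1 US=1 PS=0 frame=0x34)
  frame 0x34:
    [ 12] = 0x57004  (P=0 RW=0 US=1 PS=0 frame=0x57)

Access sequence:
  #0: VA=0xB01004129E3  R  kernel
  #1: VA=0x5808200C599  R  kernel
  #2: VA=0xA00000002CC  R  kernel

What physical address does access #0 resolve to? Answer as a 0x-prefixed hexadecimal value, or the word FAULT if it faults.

Walk each access:
#0 VA=0xB01004129E3 (r,kernel):
  [0] read 0x1E idx=22: raw=0x21007 flags P=1 W=1 U=1 S=0
  [1] read 0x21 idx=4: raw=0x22007 flags P=1 W=1 U=1 S=0
  [2] read 0x22 idx=2: raw=0x26007 flags P=1 W=1 U=1 S=0
  [3] read 0x26 idx=18: raw=0x29007 flags P=1 W=1 U=1 S=0
  ✓ 0x299E3  — 4 lookups
#1 VA=0x5808200C599 (r,kernel):
  [0] read 0x1E idx=11: raw=0x2C007 flags P=1 W=1 U=1 S=0
  [1] read 0x2C idx=2: raw=0x30007 flags P=1 W=1 U=1 S=0
  [2] read 0x30 idx=16: raw=0x34007 flags P=1 W=1 U=1 S=0
  [3] read 0x34 idx=12: raw=0x57004 flags P=0 W=0 U=1 S=0
  ✗ PAGE_NOT_PRESENT  [4 reads]
#2 VA=0xA00000002CC (r,kernel):
  [0] read 0x1E idx=20: raw=0x12002 flags P=0 W=1 U=0 S=0
  ✗ PAGE_NOT_PRESENT  [1 reads]

Access #0 PA: 0x299E3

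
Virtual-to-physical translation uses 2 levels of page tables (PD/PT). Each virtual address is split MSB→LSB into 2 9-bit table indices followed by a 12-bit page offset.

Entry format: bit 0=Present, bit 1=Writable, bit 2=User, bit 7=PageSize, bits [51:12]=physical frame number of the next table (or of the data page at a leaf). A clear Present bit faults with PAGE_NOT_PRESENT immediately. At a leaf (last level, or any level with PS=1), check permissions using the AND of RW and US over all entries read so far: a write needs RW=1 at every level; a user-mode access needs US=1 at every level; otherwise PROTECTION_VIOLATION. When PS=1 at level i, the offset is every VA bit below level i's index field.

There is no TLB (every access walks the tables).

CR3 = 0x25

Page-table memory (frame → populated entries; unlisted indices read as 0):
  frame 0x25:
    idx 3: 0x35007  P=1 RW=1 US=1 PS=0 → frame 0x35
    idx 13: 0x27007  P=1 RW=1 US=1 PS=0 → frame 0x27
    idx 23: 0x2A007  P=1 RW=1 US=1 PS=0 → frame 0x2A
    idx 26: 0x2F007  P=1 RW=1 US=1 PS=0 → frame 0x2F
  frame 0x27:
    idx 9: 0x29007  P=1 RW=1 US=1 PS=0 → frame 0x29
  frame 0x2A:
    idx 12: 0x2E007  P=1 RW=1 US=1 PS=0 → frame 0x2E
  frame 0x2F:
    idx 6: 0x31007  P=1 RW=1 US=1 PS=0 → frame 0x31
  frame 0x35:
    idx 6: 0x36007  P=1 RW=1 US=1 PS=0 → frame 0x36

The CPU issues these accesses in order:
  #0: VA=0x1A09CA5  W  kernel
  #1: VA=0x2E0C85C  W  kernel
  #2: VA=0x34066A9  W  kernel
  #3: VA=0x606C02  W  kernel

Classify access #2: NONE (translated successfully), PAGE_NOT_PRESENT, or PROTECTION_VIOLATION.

Per-access translation:
#0 VA=0x1A09CA5 (w,kernel):
  L0 @0x25[13] → 0x27007  P=1,RW=1,US=1,PS=0
  L1 @0x27[9] → 0x29007  P=1,RW=1,US=1,PS=0
  ✓ 0x29CA5  — 2 lookups
#1 VA=0x2E0C85C (w,kernel):
  L0 @0x25[23] → 0x2A007  P=1,RW=1,US=1,PS=0
  L1 @0x2A[12] → 0x2E007  P=1,RW=1,US=1,PS=0
  ✓ 0x2E85C  — 2 lookups
#2 VA=0x34066A9 (w,kernel):
  L0 @0x25[26] → 0x2F007  P=1,RW=1,US=1,PS=0
  L1 @0x2F[6] → 0x31007  P=1,RW=1,US=1,PS=0
  ✓ 0x316A9  — 2 lookups
#3 VA=0x606C02 (w,kernel):
  L0 @0x25[3] → 0x35007  P=1,RW=1,US=1,PS=0
  L1 @0x35[6] → 0x36007  P=1,RW=1,US=1,PS=0
  ✓ 0x36C02  — 2 lookups

Access #2 fault: NONE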